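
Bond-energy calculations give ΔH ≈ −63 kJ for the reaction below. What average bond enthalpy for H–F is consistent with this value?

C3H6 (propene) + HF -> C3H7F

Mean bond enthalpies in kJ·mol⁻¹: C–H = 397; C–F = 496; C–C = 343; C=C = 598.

D(H–F) ≈ 575 kJ/mol

Let D be the H–F bond energy.
Σ(broken) = 1×343 + 6×397 + 1×598 + 1×D = 3323 + D
Σ(formed) = 2×343 + 1×496 + 7×397 = 3961
ΔH = Σ(broken) − Σ(formed) = (3323 + D) − (3961) = −638 + D
Setting this equal to −63 kJ gives D = 575 kJ/mol.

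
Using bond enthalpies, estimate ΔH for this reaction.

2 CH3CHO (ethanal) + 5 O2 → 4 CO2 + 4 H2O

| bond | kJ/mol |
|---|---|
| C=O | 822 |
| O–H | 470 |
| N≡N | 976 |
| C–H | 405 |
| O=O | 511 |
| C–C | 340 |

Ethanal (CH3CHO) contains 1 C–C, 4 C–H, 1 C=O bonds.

ΔH ≈ −2217 kJ

Bonds broken (reactants):
  C–C: 2 × 340 = 680
  C–H: 8 × 405 = 3240
  C=O: 2 × 822 = 1644
  O=O: 5 × 511 = 2555
  Σ(broken) = 8119 kJ
Bonds formed (products):
  C=O: 8 × 822 = 6576
  O–H: 8 × 470 = 3760
  Σ(formed) = 10336 kJ
ΔH = Σ(broken) − Σ(formed) = 8119 − 10336 = −2217 kJ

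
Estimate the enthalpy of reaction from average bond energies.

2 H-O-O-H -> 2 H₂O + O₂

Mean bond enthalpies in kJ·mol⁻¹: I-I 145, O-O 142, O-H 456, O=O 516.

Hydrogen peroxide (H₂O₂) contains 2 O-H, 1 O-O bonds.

Bonds broken (reactants):
  O-H: 4 × 456 = 1824
  O-O: 2 × 142 = 284
  Σ(broken) = 2108 kJ
Bonds formed (products):
  O-H: 4 × 456 = 1824
  O=O: 1 × 516 = 516
  Σ(formed) = 2340 kJ
ΔH = Σ(broken) − Σ(formed) = 2108 − 2340 = −232 kJ

ΔH ≈ −232 kJ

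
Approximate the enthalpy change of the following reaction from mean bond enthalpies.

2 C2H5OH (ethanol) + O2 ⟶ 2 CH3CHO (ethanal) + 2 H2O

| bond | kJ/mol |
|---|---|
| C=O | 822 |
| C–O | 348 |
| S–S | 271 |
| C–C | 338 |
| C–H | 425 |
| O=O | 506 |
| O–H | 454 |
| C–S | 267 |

ΔH ≈ −500 kJ

Bonds broken (reactants):
  C–C: 2 × 338 = 676
  C–H: 10 × 425 = 4250
  C–O: 2 × 348 = 696
  O–H: 2 × 454 = 908
  O=O: 1 × 506 = 506
  Σ(broken) = 7036 kJ
Bonds formed (products):
  C–C: 2 × 338 = 676
  C–H: 8 × 425 = 3400
  C=O: 2 × 822 = 1644
  O–H: 4 × 454 = 1816
  Σ(formed) = 7536 kJ
ΔH = Σ(broken) − Σ(formed) = 7036 − 7536 = −500 kJ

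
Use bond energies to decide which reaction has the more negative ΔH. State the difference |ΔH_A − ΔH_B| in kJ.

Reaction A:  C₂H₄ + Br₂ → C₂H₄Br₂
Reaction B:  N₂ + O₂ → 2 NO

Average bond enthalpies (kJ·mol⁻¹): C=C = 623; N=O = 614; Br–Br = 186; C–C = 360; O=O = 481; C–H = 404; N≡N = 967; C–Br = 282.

Reaction A, by 335 kJ

Reaction A:
  Bonds broken (reactants):
    Br–Br: 1 × 186 = 186
    C–H: 4 × 404 = 1616
    C=C: 1 × 623 = 623
    Σ(broken) = 2425 kJ
  Bonds formed (products):
    C–Br: 2 × 282 = 564
    C–C: 1 × 360 = 360
    C–H: 4 × 404 = 1616
    Σ(formed) = 2540 kJ
  ΔH_A = 2425 − 2540 = −115 kJ
Reaction B:
  Bonds broken (reactants):
    N≡N: 1 × 967 = 967
    O=O: 1 × 481 = 481
    Σ(broken) = 1448 kJ
  Bonds formed (products):
    N=O: 2 × 614 = 1228
    Σ(formed) = 1228 kJ
  ΔH_B = 1448 − 1228 = +220 kJ
ΔH_A − ΔH_B = −335 kJ, so reaction A has the more negative ΔH; |ΔH_A − ΔH_B| = 335 kJ.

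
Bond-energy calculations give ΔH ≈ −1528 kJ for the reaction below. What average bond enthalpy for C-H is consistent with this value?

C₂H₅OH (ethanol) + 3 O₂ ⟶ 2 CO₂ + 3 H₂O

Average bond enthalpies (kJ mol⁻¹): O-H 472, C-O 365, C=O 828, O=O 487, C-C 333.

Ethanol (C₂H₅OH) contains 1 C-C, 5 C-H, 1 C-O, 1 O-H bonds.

Let D be the C-H bond energy.
Σ(broken) = 1×333 + 5×D + 1×365 + 1×472 + 3×487 = 2631 + 5D
Σ(formed) = 4×828 + 6×472 = 6144
ΔH = Σ(broken) − Σ(formed) = (2631 + 5D) − (6144) = −3513 + 5D
Setting this equal to −1528 kJ gives 5D = 1985, so D = 397 kJ/mol.

D(C-H) ≈ 397 kJ/mol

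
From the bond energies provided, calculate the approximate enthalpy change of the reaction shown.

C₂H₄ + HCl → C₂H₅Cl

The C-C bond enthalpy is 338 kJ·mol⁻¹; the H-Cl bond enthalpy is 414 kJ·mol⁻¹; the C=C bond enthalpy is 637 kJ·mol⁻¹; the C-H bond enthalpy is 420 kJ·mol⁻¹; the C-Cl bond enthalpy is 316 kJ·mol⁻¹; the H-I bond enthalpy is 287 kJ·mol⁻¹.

ΔH ≈ −23 kJ

Bonds broken (reactants):
  C-H: 4 × 420 = 1680
  C=C: 1 × 637 = 637
  H-Cl: 1 × 414 = 414
  Σ(broken) = 2731 kJ
Bonds formed (products):
  C-C: 1 × 338 = 338
  C-Cl: 1 × 316 = 316
  C-H: 5 × 420 = 2100
  Σ(formed) = 2754 kJ
ΔH = Σ(broken) − Σ(formed) = 2731 − 2754 = −23 kJ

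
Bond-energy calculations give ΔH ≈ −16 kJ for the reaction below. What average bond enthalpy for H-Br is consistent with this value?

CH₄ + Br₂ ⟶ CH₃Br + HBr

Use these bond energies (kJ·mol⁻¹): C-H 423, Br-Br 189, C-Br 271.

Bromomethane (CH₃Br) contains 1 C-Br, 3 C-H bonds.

Let D be the H-Br bond energy.
Σ(broken) = 1×189 + 4×423 = 1881
Σ(formed) = 1×271 + 3×423 + 1×D = 1540 + D
ΔH = Σ(broken) − Σ(formed) = (1881) − (1540 + D) = +341 − D
Setting this equal to −16 kJ gives D = 357 kJ/mol.

D(H-Br) ≈ 357 kJ/mol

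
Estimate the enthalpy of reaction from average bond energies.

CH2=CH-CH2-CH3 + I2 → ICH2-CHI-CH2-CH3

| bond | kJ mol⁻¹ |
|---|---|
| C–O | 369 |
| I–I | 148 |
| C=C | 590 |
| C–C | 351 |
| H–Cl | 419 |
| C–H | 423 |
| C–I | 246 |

Bonds broken (reactants):
  C–C: 2 × 351 = 702
  C–H: 8 × 423 = 3384
  C=C: 1 × 590 = 590
  I–I: 1 × 148 = 148
  Σ(broken) = 4824 kJ
Bonds formed (products):
  C–C: 3 × 351 = 1053
  C–H: 8 × 423 = 3384
  C–I: 2 × 246 = 492
  Σ(formed) = 4929 kJ
ΔH = Σ(broken) − Σ(formed) = 4824 − 4929 = −105 kJ

ΔH ≈ −105 kJ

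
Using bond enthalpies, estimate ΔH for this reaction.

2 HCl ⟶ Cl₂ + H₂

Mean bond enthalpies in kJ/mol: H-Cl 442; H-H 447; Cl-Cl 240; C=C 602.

ΔH ≈ +197 kJ

Bonds broken (reactants):
  H-Cl: 2 × 442 = 884
  Σ(broken) = 884 kJ
Bonds formed (products):
  Cl-Cl: 1 × 240 = 240
  H-H: 1 × 447 = 447
  Σ(formed) = 687 kJ
ΔH = Σ(broken) − Σ(formed) = 884 − 687 = +197 kJ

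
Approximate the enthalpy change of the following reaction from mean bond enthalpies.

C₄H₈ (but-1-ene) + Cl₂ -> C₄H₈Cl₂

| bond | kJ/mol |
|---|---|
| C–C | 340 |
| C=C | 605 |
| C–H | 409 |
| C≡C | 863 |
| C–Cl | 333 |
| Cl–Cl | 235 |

Bonds broken (reactants):
  C–C: 2 × 340 = 680
  C–H: 8 × 409 = 3272
  C=C: 1 × 605 = 605
  Cl–Cl: 1 × 235 = 235
  Σ(broken) = 4792 kJ
Bonds formed (products):
  C–C: 3 × 340 = 1020
  C–Cl: 2 × 333 = 666
  C–H: 8 × 409 = 3272
  Σ(formed) = 4958 kJ
ΔH = Σ(broken) − Σ(formed) = 4792 − 4958 = −166 kJ

ΔH ≈ −166 kJ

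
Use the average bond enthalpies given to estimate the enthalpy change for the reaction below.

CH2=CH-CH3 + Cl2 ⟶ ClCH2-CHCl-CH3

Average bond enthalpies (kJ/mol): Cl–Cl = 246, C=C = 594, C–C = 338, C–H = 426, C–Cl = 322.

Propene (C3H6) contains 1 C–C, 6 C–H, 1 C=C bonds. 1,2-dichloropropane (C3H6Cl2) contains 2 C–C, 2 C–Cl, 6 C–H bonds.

ΔH ≈ −142 kJ

Bonds broken (reactants):
  C–C: 1 × 338 = 338
  C–H: 6 × 426 = 2556
  C=C: 1 × 594 = 594
  Cl–Cl: 1 × 246 = 246
  Σ(broken) = 3734 kJ
Bonds formed (products):
  C–C: 2 × 338 = 676
  C–Cl: 2 × 322 = 644
  C–H: 6 × 426 = 2556
  Σ(formed) = 3876 kJ
ΔH = Σ(broken) − Σ(formed) = 3734 − 3876 = −142 kJ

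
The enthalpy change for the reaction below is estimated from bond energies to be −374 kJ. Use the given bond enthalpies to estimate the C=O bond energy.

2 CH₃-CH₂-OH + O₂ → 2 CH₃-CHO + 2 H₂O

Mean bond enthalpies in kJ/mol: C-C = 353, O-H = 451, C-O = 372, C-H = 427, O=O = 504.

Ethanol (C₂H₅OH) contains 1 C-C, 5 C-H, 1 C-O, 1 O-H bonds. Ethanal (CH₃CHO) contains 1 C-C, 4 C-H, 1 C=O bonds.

Let D be the C=O bond energy.
Σ(broken) = 2×353 + 10×427 + 2×372 + 2×451 + 1×504 = 7126
Σ(formed) = 2×353 + 8×427 + 2×D + 4×451 = 5926 + 2D
ΔH = Σ(broken) − Σ(formed) = (7126) − (5926 + 2D) = +1200 − 2D
Setting this equal to −374 kJ gives 2D = 1574, so D = 787 kJ/mol.

D(C=O) ≈ 787 kJ/mol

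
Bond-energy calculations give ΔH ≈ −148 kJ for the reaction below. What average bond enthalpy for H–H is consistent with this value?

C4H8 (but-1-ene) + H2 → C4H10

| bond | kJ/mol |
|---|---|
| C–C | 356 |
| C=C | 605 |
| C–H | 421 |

Let D be the H–H bond energy.
Σ(broken) = 2×356 + 8×421 + 1×605 + 1×D = 4685 + D
Σ(formed) = 3×356 + 10×421 = 5278
ΔH = Σ(broken) − Σ(formed) = (4685 + D) − (5278) = −593 + D
Setting this equal to −148 kJ gives D = 445 kJ/mol.

D(H–H) ≈ 445 kJ/mol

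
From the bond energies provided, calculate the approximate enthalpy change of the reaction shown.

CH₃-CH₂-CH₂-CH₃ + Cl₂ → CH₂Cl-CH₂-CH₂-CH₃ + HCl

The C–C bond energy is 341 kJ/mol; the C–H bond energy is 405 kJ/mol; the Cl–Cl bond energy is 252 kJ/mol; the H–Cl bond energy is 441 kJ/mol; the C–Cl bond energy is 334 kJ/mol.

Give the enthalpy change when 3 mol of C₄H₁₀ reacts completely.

ΔH = −354 kJ

Bonds broken (reactants):
  C–C: 3 × 341 = 1023
  C–H: 10 × 405 = 4050
  Cl–Cl: 1 × 252 = 252
  Σ(broken) = 5325 kJ
Bonds formed (products):
  C–C: 3 × 341 = 1023
  C–Cl: 1 × 334 = 334
  C–H: 9 × 405 = 3645
  H–Cl: 1 × 441 = 441
  Σ(formed) = 5443 kJ
ΔH = Σ(broken) − Σ(formed) = 5325 − 5443 = −118 kJ
For 3× the reaction as written: 3 × (−118) = −354 kJ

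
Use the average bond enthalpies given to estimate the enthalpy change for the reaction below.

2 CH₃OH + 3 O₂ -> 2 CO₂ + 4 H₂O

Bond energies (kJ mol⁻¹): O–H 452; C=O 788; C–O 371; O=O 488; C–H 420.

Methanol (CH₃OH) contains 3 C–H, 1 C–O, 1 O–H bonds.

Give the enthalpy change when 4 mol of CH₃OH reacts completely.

ΔH = −2276 kJ

Bonds broken (reactants):
  C–H: 6 × 420 = 2520
  C–O: 2 × 371 = 742
  O–H: 2 × 452 = 904
  O=O: 3 × 488 = 1464
  Σ(broken) = 5630 kJ
Bonds formed (products):
  C=O: 4 × 788 = 3152
  O–H: 8 × 452 = 3616
  Σ(formed) = 6768 kJ
ΔH = Σ(broken) − Σ(formed) = 5630 − 6768 = −1138 kJ
For 2× the reaction as written: 2 × (−1138) = −2276 kJ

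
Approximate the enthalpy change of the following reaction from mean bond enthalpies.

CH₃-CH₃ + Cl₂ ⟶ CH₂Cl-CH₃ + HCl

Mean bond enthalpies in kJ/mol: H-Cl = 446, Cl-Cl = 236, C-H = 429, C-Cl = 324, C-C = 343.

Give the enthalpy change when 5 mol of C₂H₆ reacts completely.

ΔH = −525 kJ

Bonds broken (reactants):
  C-C: 1 × 343 = 343
  C-H: 6 × 429 = 2574
  Cl-Cl: 1 × 236 = 236
  Σ(broken) = 3153 kJ
Bonds formed (products):
  C-C: 1 × 343 = 343
  C-Cl: 1 × 324 = 324
  C-H: 5 × 429 = 2145
  H-Cl: 1 × 446 = 446
  Σ(formed) = 3258 kJ
ΔH = Σ(broken) − Σ(formed) = 3153 − 3258 = −105 kJ
For 5× the reaction as written: 5 × (−105) = −525 kJ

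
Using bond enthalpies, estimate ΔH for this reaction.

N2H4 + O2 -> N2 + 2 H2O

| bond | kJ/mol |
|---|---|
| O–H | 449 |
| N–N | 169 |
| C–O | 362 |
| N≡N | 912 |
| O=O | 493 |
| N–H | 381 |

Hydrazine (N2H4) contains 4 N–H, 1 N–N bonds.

ΔH ≈ −522 kJ

Bonds broken (reactants):
  N–H: 4 × 381 = 1524
  N–N: 1 × 169 = 169
  O=O: 1 × 493 = 493
  Σ(broken) = 2186 kJ
Bonds formed (products):
  N≡N: 1 × 912 = 912
  O–H: 4 × 449 = 1796
  Σ(formed) = 2708 kJ
ΔH = Σ(broken) − Σ(formed) = 2186 − 2708 = −522 kJ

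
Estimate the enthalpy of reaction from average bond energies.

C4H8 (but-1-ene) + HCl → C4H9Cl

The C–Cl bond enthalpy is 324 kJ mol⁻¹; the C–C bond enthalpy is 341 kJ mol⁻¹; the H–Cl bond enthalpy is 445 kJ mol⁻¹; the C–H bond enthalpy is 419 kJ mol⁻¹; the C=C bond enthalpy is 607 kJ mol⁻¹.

ΔH ≈ −32 kJ

Bonds broken (reactants):
  C–C: 2 × 341 = 682
  C–H: 8 × 419 = 3352
  C=C: 1 × 607 = 607
  H–Cl: 1 × 445 = 445
  Σ(broken) = 5086 kJ
Bonds formed (products):
  C–C: 3 × 341 = 1023
  C–Cl: 1 × 324 = 324
  C–H: 9 × 419 = 3771
  Σ(formed) = 5118 kJ
ΔH = Σ(broken) − Σ(formed) = 5086 − 5118 = −32 kJ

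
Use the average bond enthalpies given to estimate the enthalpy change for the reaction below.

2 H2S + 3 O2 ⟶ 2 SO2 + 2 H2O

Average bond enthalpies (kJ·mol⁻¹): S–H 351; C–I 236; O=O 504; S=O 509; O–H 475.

ΔH ≈ −1020 kJ

Bonds broken (reactants):
  O=O: 3 × 504 = 1512
  S–H: 4 × 351 = 1404
  Σ(broken) = 2916 kJ
Bonds formed (products):
  O–H: 4 × 475 = 1900
  S=O: 4 × 509 = 2036
  Σ(formed) = 3936 kJ
ΔH = Σ(broken) − Σ(formed) = 2916 − 3936 = −1020 kJ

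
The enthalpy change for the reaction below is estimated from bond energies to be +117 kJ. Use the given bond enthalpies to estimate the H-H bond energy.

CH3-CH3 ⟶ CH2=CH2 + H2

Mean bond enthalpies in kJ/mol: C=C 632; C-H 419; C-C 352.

D(H-H) ≈ 441 kJ/mol

Let D be the H-H bond energy.
Σ(broken) = 1×352 + 6×419 = 2866
Σ(formed) = 4×419 + 1×632 + 1×D = 2308 + D
ΔH = Σ(broken) − Σ(formed) = (2866) − (2308 + D) = +558 − D
Setting this equal to +117 kJ gives D = 441 kJ/mol.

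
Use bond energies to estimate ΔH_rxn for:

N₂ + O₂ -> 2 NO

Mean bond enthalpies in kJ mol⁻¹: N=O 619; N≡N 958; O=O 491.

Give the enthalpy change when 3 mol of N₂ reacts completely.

Bonds broken (reactants):
  N≡N: 1 × 958 = 958
  O=O: 1 × 491 = 491
  Σ(broken) = 1449 kJ
Bonds formed (products):
  N=O: 2 × 619 = 1238
  Σ(formed) = 1238 kJ
ΔH = Σ(broken) − Σ(formed) = 1449 − 1238 = +211 kJ
For 3× the reaction as written: 3 × (+211) = +633 kJ

ΔH = +633 kJ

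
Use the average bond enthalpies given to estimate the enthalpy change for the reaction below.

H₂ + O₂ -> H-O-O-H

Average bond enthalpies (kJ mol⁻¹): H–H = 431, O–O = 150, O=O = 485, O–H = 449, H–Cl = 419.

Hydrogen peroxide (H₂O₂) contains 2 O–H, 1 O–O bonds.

ΔH ≈ −132 kJ

Bonds broken (reactants):
  H–H: 1 × 431 = 431
  O=O: 1 × 485 = 485
  Σ(broken) = 916 kJ
Bonds formed (products):
  O–H: 2 × 449 = 898
  O–O: 1 × 150 = 150
  Σ(formed) = 1048 kJ
ΔH = Σ(broken) − Σ(formed) = 916 − 1048 = −132 kJ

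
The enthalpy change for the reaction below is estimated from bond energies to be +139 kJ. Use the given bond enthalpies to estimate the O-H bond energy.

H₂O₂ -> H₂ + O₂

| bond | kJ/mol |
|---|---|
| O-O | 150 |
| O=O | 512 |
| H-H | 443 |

D(O-H) ≈ 472 kJ/mol

Let D be the O-H bond energy.
Σ(broken) = 2×D + 1×150 = 150 + 2D
Σ(formed) = 1×443 + 1×512 = 955
ΔH = Σ(broken) − Σ(formed) = (150 + 2D) − (955) = −805 + 2D
Setting this equal to +139 kJ gives 2D = 944, so D = 472 kJ/mol.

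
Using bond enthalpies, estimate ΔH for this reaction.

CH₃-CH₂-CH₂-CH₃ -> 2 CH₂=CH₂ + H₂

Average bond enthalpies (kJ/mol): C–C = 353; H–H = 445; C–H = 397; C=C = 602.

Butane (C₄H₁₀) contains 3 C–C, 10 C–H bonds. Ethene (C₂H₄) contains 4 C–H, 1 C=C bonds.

Bonds broken (reactants):
  C–C: 3 × 353 = 1059
  C–H: 10 × 397 = 3970
  Σ(broken) = 5029 kJ
Bonds formed (products):
  C–H: 8 × 397 = 3176
  C=C: 2 × 602 = 1204
  H–H: 1 × 445 = 445
  Σ(formed) = 4825 kJ
ΔH = Σ(broken) − Σ(formed) = 5029 − 4825 = +204 kJ

ΔH ≈ +204 kJ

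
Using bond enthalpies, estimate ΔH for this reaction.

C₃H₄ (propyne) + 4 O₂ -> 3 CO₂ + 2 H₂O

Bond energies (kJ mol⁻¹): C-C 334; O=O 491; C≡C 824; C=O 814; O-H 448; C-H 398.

Bonds broken (reactants):
  C≡C: 1 × 824 = 824
  C-C: 1 × 334 = 334
  C-H: 4 × 398 = 1592
  O=O: 4 × 491 = 1964
  Σ(broken) = 4714 kJ
Bonds formed (products):
  C=O: 6 × 814 = 4884
  O-H: 4 × 448 = 1792
  Σ(formed) = 6676 kJ
ΔH = Σ(broken) − Σ(formed) = 4714 − 6676 = −1962 kJ

ΔH ≈ −1962 kJ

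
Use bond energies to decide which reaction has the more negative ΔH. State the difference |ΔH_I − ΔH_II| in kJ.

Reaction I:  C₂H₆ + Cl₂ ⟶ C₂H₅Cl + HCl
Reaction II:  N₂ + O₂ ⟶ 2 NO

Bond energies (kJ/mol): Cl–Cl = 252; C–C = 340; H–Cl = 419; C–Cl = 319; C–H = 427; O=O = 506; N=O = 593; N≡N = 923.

Reaction I, by 302 kJ

Reaction I:
  Bonds broken (reactants):
    C–C: 1 × 340 = 340
    C–H: 6 × 427 = 2562
    Cl–Cl: 1 × 252 = 252
    Σ(broken) = 3154 kJ
  Bonds formed (products):
    C–C: 1 × 340 = 340
    C–Cl: 1 × 319 = 319
    C–H: 5 × 427 = 2135
    H–Cl: 1 × 419 = 419
    Σ(formed) = 3213 kJ
  ΔH_I = 3154 − 3213 = −59 kJ
Reaction II:
  Bonds broken (reactants):
    N≡N: 1 × 923 = 923
    O=O: 1 × 506 = 506
    Σ(broken) = 1429 kJ
  Bonds formed (products):
    N=O: 2 × 593 = 1186
    Σ(formed) = 1186 kJ
  ΔH_II = 1429 − 1186 = +243 kJ
ΔH_I − ΔH_II = −302 kJ, so reaction I has the more negative ΔH; |ΔH_I − ΔH_II| = 302 kJ.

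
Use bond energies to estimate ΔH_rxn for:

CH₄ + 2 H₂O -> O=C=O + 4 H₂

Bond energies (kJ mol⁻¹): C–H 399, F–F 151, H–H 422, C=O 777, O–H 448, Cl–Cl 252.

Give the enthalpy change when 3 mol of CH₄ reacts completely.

Bonds broken (reactants):
  C–H: 4 × 399 = 1596
  O–H: 4 × 448 = 1792
  Σ(broken) = 3388 kJ
Bonds formed (products):
  C=O: 2 × 777 = 1554
  H–H: 4 × 422 = 1688
  Σ(formed) = 3242 kJ
ΔH = Σ(broken) − Σ(formed) = 3388 − 3242 = +146 kJ
For 3× the reaction as written: 3 × (+146) = +438 kJ

ΔH = +438 kJ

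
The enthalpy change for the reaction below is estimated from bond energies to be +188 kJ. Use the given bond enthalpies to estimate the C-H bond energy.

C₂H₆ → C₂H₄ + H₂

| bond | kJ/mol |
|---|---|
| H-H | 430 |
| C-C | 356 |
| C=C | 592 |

D(C-H) ≈ 427 kJ/mol

Let D be the C-H bond energy.
Σ(broken) = 1×356 + 6×D = 356 + 6D
Σ(formed) = 4×D + 1×592 + 1×430 = 1022 + 4D
ΔH = Σ(broken) − Σ(formed) = (356 + 6D) − (1022 + 4D) = −666 + 2D
Setting this equal to +188 kJ gives 2D = 854, so D = 427 kJ/mol.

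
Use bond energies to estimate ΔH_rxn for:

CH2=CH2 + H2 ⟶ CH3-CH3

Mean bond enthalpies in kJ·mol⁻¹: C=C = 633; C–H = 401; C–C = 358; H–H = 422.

ΔH ≈ −105 kJ

Bonds broken (reactants):
  C–H: 4 × 401 = 1604
  C=C: 1 × 633 = 633
  H–H: 1 × 422 = 422
  Σ(broken) = 2659 kJ
Bonds formed (products):
  C–C: 1 × 358 = 358
  C–H: 6 × 401 = 2406
  Σ(formed) = 2764 kJ
ΔH = Σ(broken) − Σ(formed) = 2659 − 2764 = −105 kJ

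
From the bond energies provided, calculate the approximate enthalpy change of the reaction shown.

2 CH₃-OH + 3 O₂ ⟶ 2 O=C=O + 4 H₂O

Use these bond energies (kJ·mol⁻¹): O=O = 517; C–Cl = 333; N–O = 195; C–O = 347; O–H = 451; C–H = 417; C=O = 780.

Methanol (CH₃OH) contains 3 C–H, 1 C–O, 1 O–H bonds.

ΔH ≈ −1079 kJ

Bonds broken (reactants):
  C–H: 6 × 417 = 2502
  C–O: 2 × 347 = 694
  O–H: 2 × 451 = 902
  O=O: 3 × 517 = 1551
  Σ(broken) = 5649 kJ
Bonds formed (products):
  C=O: 4 × 780 = 3120
  O–H: 8 × 451 = 3608
  Σ(formed) = 6728 kJ
ΔH = Σ(broken) − Σ(formed) = 5649 − 6728 = −1079 kJ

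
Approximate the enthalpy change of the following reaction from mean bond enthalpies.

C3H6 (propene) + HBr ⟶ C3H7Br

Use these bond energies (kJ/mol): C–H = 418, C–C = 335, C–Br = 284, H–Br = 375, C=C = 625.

Bonds broken (reactants):
  C–C: 1 × 335 = 335
  C–H: 6 × 418 = 2508
  C=C: 1 × 625 = 625
  H–Br: 1 × 375 = 375
  Σ(broken) = 3843 kJ
Bonds formed (products):
  C–Br: 1 × 284 = 284
  C–C: 2 × 335 = 670
  C–H: 7 × 418 = 2926
  Σ(formed) = 3880 kJ
ΔH = Σ(broken) − Σ(formed) = 3843 − 3880 = −37 kJ

ΔH ≈ −37 kJ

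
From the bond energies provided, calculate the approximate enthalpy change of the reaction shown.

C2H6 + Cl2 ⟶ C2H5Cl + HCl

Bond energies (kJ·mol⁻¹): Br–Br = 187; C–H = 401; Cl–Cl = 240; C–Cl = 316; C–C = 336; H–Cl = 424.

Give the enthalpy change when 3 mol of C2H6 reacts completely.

ΔH = −297 kJ

Bonds broken (reactants):
  C–C: 1 × 336 = 336
  C–H: 6 × 401 = 2406
  Cl–Cl: 1 × 240 = 240
  Σ(broken) = 2982 kJ
Bonds formed (products):
  C–C: 1 × 336 = 336
  C–Cl: 1 × 316 = 316
  C–H: 5 × 401 = 2005
  H–Cl: 1 × 424 = 424
  Σ(formed) = 3081 kJ
ΔH = Σ(broken) − Σ(formed) = 2982 − 3081 = −99 kJ
For 3× the reaction as written: 3 × (−99) = −297 kJ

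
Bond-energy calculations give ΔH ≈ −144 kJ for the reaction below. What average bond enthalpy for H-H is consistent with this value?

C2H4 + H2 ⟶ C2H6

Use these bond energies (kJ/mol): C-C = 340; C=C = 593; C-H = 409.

D(H-H) ≈ 421 kJ/mol

Let D be the H-H bond energy.
Σ(broken) = 4×409 + 1×593 + 1×D = 2229 + D
Σ(formed) = 1×340 + 6×409 = 2794
ΔH = Σ(broken) − Σ(formed) = (2229 + D) − (2794) = −565 + D
Setting this equal to −144 kJ gives D = 421 kJ/mol.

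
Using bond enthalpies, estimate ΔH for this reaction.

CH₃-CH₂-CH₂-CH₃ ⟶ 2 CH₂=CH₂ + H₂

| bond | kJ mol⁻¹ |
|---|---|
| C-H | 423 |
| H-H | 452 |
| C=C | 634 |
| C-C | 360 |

Bonds broken (reactants):
  C-C: 3 × 360 = 1080
  C-H: 10 × 423 = 4230
  Σ(broken) = 5310 kJ
Bonds formed (products):
  C-H: 8 × 423 = 3384
  C=C: 2 × 634 = 1268
  H-H: 1 × 452 = 452
  Σ(formed) = 5104 kJ
ΔH = Σ(broken) − Σ(formed) = 5310 − 5104 = +206 kJ

ΔH ≈ +206 kJ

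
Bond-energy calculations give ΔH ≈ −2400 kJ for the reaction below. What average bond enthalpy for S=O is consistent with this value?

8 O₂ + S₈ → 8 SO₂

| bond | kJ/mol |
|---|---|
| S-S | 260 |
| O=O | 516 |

D(S=O) ≈ 538 kJ/mol

Let D be the S=O bond energy.
Σ(broken) = 8×516 + 8×260 = 6208
Σ(formed) = 16×D = 16D
ΔH = Σ(broken) − Σ(formed) = (6208) − (16D) = +6208 − 16D
Setting this equal to −2400 kJ gives 16D = 8608, so D = 538 kJ/mol.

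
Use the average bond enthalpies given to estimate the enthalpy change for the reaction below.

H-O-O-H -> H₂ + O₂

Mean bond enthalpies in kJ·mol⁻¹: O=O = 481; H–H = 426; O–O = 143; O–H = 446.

Bonds broken (reactants):
  O–H: 2 × 446 = 892
  O–O: 1 × 143 = 143
  Σ(broken) = 1035 kJ
Bonds formed (products):
  H–H: 1 × 426 = 426
  O=O: 1 × 481 = 481
  Σ(formed) = 907 kJ
ΔH = Σ(broken) − Σ(formed) = 1035 − 907 = +128 kJ

ΔH ≈ +128 kJ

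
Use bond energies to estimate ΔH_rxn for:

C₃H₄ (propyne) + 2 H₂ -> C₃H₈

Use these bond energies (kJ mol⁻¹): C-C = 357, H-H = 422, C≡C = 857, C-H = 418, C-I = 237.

ΔH ≈ −328 kJ

Bonds broken (reactants):
  C≡C: 1 × 857 = 857
  C-C: 1 × 357 = 357
  C-H: 4 × 418 = 1672
  H-H: 2 × 422 = 844
  Σ(broken) = 3730 kJ
Bonds formed (products):
  C-C: 2 × 357 = 714
  C-H: 8 × 418 = 3344
  Σ(formed) = 4058 kJ
ΔH = Σ(broken) − Σ(formed) = 3730 − 4058 = −328 kJ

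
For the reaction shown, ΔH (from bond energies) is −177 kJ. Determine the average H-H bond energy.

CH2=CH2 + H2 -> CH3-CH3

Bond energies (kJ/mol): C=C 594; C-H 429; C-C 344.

Let D be the H-H bond energy.
Σ(broken) = 4×429 + 1×594 + 1×D = 2310 + D
Σ(formed) = 1×344 + 6×429 = 2918
ΔH = Σ(broken) − Σ(formed) = (2310 + D) − (2918) = −608 + D
Setting this equal to −177 kJ gives D = 431 kJ/mol.

D(H-H) ≈ 431 kJ/mol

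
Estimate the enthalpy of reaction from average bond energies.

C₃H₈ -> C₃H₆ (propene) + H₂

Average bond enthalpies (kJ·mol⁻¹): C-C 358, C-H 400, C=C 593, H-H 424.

ΔH ≈ +141 kJ

Bonds broken (reactants):
  C-C: 2 × 358 = 716
  C-H: 8 × 400 = 3200
  Σ(broken) = 3916 kJ
Bonds formed (products):
  C-C: 1 × 358 = 358
  C-H: 6 × 400 = 2400
  C=C: 1 × 593 = 593
  H-H: 1 × 424 = 424
  Σ(formed) = 3775 kJ
ΔH = Σ(broken) − Σ(formed) = 3916 − 3775 = +141 kJ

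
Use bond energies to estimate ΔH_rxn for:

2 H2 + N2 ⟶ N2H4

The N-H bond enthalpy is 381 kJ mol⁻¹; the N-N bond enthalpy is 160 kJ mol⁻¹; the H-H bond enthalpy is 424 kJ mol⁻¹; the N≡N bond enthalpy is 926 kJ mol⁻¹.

Bonds broken (reactants):
  H-H: 2 × 424 = 848
  N≡N: 1 × 926 = 926
  Σ(broken) = 1774 kJ
Bonds formed (products):
  N-H: 4 × 381 = 1524
  N-N: 1 × 160 = 160
  Σ(formed) = 1684 kJ
ΔH = Σ(broken) − Σ(formed) = 1774 − 1684 = +90 kJ

ΔH ≈ +90 kJ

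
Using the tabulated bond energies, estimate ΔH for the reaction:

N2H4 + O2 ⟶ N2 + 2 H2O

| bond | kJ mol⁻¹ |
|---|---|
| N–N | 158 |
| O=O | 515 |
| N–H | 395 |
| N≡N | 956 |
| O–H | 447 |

ΔH ≈ −491 kJ

Bonds broken (reactants):
  N–H: 4 × 395 = 1580
  N–N: 1 × 158 = 158
  O=O: 1 × 515 = 515
  Σ(broken) = 2253 kJ
Bonds formed (products):
  N≡N: 1 × 956 = 956
  O–H: 4 × 447 = 1788
  Σ(formed) = 2744 kJ
ΔH = Σ(broken) − Σ(formed) = 2253 − 2744 = −491 kJ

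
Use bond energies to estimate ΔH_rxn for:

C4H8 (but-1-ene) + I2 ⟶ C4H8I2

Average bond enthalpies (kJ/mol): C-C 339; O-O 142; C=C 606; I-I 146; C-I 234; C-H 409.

Bonds broken (reactants):
  C-C: 2 × 339 = 678
  C-H: 8 × 409 = 3272
  C=C: 1 × 606 = 606
  I-I: 1 × 146 = 146
  Σ(broken) = 4702 kJ
Bonds formed (products):
  C-C: 3 × 339 = 1017
  C-H: 8 × 409 = 3272
  C-I: 2 × 234 = 468
  Σ(formed) = 4757 kJ
ΔH = Σ(broken) − Σ(formed) = 4702 − 4757 = −55 kJ

ΔH ≈ −55 kJ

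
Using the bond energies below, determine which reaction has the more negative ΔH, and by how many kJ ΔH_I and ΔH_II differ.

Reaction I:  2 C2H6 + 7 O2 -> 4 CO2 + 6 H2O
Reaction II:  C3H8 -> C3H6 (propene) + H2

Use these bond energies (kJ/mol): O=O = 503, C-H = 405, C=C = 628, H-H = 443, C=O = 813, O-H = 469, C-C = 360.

Reaction I:
  Bonds broken (reactants):
    C-C: 2 × 360 = 720
    C-H: 12 × 405 = 4860
    O=O: 7 × 503 = 3521
    Σ(broken) = 9101 kJ
  Bonds formed (products):
    C=O: 8 × 813 = 6504
    O-H: 12 × 469 = 5628
    Σ(formed) = 12132 kJ
  ΔH_I = 9101 − 12132 = −3031 kJ
Reaction II:
  Bonds broken (reactants):
    C-C: 2 × 360 = 720
    C-H: 8 × 405 = 3240
    Σ(broken) = 3960 kJ
  Bonds formed (products):
    C-C: 1 × 360 = 360
    C-H: 6 × 405 = 2430
    C=C: 1 × 628 = 628
    H-H: 1 × 443 = 443
    Σ(formed) = 3861 kJ
  ΔH_II = 3960 − 3861 = +99 kJ
ΔH_I − ΔH_II = −3130 kJ, so reaction I has the more negative ΔH; |ΔH_I − ΔH_II| = 3130 kJ.

Reaction I, by 3130 kJ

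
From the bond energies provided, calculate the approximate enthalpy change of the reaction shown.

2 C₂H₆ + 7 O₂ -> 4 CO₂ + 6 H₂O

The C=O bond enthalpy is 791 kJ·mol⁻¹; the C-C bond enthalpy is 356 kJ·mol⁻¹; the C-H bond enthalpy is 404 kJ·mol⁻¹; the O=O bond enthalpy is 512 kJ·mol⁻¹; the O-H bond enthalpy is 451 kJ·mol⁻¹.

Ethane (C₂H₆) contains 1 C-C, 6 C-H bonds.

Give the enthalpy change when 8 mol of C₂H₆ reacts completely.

ΔH = −10384 kJ

Bonds broken (reactants):
  C-C: 2 × 356 = 712
  C-H: 12 × 404 = 4848
  O=O: 7 × 512 = 3584
  Σ(broken) = 9144 kJ
Bonds formed (products):
  C=O: 8 × 791 = 6328
  O-H: 12 × 451 = 5412
  Σ(formed) = 11740 kJ
ΔH = Σ(broken) − Σ(formed) = 9144 − 11740 = −2596 kJ
For 4× the reaction as written: 4 × (−2596) = −10384 kJ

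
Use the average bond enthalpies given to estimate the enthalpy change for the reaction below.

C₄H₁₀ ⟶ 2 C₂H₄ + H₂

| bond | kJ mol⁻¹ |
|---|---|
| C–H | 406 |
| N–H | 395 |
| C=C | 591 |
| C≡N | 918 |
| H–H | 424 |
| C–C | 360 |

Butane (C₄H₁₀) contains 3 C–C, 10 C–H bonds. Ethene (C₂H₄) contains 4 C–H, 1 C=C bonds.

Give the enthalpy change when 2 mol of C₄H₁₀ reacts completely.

ΔH = +572 kJ

Bonds broken (reactants):
  C–C: 3 × 360 = 1080
  C–H: 10 × 406 = 4060
  Σ(broken) = 5140 kJ
Bonds formed (products):
  C–H: 8 × 406 = 3248
  C=C: 2 × 591 = 1182
  H–H: 1 × 424 = 424
  Σ(formed) = 4854 kJ
ΔH = Σ(broken) − Σ(formed) = 5140 − 4854 = +286 kJ
For 2× the reaction as written: 2 × (+286) = +572 kJ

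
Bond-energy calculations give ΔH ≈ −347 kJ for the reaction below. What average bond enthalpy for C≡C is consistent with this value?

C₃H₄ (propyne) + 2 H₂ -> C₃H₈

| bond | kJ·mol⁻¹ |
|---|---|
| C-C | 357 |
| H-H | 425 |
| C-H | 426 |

Let D be the C≡C bond energy.
Σ(broken) = 1×D + 1×357 + 4×426 + 2×425 = 2911 + D
Σ(formed) = 2×357 + 8×426 = 4122
ΔH = Σ(broken) − Σ(formed) = (2911 + D) − (4122) = −1211 + D
Setting this equal to −347 kJ gives D = 864 kJ/mol.

D(C≡C) ≈ 864 kJ/mol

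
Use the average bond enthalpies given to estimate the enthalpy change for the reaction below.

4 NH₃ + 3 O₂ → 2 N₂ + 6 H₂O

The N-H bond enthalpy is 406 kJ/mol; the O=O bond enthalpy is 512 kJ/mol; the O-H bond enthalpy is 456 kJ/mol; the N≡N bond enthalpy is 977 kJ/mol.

ΔH ≈ −1018 kJ

Bonds broken (reactants):
  N-H: 12 × 406 = 4872
  O=O: 3 × 512 = 1536
  Σ(broken) = 6408 kJ
Bonds formed (products):
  N≡N: 2 × 977 = 1954
  O-H: 12 × 456 = 5472
  Σ(formed) = 7426 kJ
ΔH = Σ(broken) − Σ(formed) = 6408 − 7426 = −1018 kJ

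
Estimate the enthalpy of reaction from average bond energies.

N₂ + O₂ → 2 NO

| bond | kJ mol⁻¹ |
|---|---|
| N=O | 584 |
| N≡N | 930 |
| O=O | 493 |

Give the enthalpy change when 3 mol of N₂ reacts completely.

ΔH = +765 kJ

Bonds broken (reactants):
  N≡N: 1 × 930 = 930
  O=O: 1 × 493 = 493
  Σ(broken) = 1423 kJ
Bonds formed (products):
  N=O: 2 × 584 = 1168
  Σ(formed) = 1168 kJ
ΔH = Σ(broken) − Σ(formed) = 1423 − 1168 = +255 kJ
For 3× the reaction as written: 3 × (+255) = +765 kJ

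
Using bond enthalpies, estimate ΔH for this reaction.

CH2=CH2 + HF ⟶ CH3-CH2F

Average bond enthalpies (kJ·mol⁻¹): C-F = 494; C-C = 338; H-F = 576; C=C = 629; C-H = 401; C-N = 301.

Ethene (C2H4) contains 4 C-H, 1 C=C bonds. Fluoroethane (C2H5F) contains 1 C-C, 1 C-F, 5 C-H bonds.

ΔH ≈ −28 kJ

Bonds broken (reactants):
  C-H: 4 × 401 = 1604
  C=C: 1 × 629 = 629
  H-F: 1 × 576 = 576
  Σ(broken) = 2809 kJ
Bonds formed (products):
  C-C: 1 × 338 = 338
  C-F: 1 × 494 = 494
  C-H: 5 × 401 = 2005
  Σ(formed) = 2837 kJ
ΔH = Σ(broken) − Σ(formed) = 2809 − 2837 = −28 kJ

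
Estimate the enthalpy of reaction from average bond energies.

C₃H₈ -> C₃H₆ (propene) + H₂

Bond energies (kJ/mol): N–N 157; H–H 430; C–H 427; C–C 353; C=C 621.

Bonds broken (reactants):
  C–C: 2 × 353 = 706
  C–H: 8 × 427 = 3416
  Σ(broken) = 4122 kJ
Bonds formed (products):
  C–C: 1 × 353 = 353
  C–H: 6 × 427 = 2562
  C=C: 1 × 621 = 621
  H–H: 1 × 430 = 430
  Σ(formed) = 3966 kJ
ΔH = Σ(broken) − Σ(formed) = 4122 − 3966 = +156 kJ

ΔH ≈ +156 kJ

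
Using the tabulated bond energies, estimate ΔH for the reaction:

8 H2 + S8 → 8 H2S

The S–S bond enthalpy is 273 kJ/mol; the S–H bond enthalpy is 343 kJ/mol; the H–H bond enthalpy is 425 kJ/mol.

Bonds broken (reactants):
  H–H: 8 × 425 = 3400
  S–S: 8 × 273 = 2184
  Σ(broken) = 5584 kJ
Bonds formed (products):
  S–H: 16 × 343 = 5488
  Σ(formed) = 5488 kJ
ΔH = Σ(broken) − Σ(formed) = 5584 − 5488 = +96 kJ

ΔH ≈ +96 kJ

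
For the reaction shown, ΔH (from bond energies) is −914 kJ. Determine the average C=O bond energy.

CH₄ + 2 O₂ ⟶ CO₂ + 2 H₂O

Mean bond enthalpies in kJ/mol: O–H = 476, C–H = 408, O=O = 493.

D(C=O) ≈ 814 kJ/mol

Let D be the C=O bond energy.
Σ(broken) = 4×408 + 2×493 = 2618
Σ(formed) = 2×D + 4×476 = 1904 + 2D
ΔH = Σ(broken) − Σ(formed) = (2618) − (1904 + 2D) = +714 − 2D
Setting this equal to −914 kJ gives 2D = 1628, so D = 814 kJ/mol.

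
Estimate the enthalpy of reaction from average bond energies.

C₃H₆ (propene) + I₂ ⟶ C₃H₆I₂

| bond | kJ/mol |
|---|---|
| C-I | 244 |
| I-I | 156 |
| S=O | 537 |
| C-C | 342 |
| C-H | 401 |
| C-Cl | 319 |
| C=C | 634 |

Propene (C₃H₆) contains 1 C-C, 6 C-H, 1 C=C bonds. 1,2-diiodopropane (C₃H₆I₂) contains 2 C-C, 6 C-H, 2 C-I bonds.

Bonds broken (reactants):
  C-C: 1 × 342 = 342
  C-H: 6 × 401 = 2406
  C=C: 1 × 634 = 634
  I-I: 1 × 156 = 156
  Σ(broken) = 3538 kJ
Bonds formed (products):
  C-C: 2 × 342 = 684
  C-H: 6 × 401 = 2406
  C-I: 2 × 244 = 488
  Σ(formed) = 3578 kJ
ΔH = Σ(broken) − Σ(formed) = 3538 − 3578 = −40 kJ

ΔH ≈ −40 kJ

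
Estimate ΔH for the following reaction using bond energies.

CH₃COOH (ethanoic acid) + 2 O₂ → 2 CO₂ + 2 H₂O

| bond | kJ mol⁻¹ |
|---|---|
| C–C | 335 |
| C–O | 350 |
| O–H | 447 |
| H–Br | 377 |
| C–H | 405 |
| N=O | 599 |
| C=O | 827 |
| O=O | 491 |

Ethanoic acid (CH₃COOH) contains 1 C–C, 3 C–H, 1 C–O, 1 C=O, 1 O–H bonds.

ΔH ≈ −940 kJ

Bonds broken (reactants):
  C–C: 1 × 335 = 335
  C–H: 3 × 405 = 1215
  C–O: 1 × 350 = 350
  C=O: 1 × 827 = 827
  O–H: 1 × 447 = 447
  O=O: 2 × 491 = 982
  Σ(broken) = 4156 kJ
Bonds formed (products):
  C=O: 4 × 827 = 3308
  O–H: 4 × 447 = 1788
  Σ(formed) = 5096 kJ
ΔH = Σ(broken) − Σ(formed) = 4156 − 5096 = −940 kJ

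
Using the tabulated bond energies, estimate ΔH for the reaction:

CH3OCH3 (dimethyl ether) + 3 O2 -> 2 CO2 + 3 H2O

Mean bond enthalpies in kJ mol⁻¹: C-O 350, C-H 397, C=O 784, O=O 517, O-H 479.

Bonds broken (reactants):
  C-H: 6 × 397 = 2382
  C-O: 2 × 350 = 700
  O=O: 3 × 517 = 1551
  Σ(broken) = 4633 kJ
Bonds formed (products):
  C=O: 4 × 784 = 3136
  O-H: 6 × 479 = 2874
  Σ(formed) = 6010 kJ
ΔH = Σ(broken) − Σ(formed) = 4633 − 6010 = −1377 kJ

ΔH ≈ −1377 kJ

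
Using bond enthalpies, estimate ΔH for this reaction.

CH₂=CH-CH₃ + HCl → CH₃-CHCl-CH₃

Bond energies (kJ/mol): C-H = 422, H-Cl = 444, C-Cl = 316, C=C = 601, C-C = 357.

ΔH ≈ −50 kJ

Bonds broken (reactants):
  C-C: 1 × 357 = 357
  C-H: 6 × 422 = 2532
  C=C: 1 × 601 = 601
  H-Cl: 1 × 444 = 444
  Σ(broken) = 3934 kJ
Bonds formed (products):
  C-C: 2 × 357 = 714
  C-Cl: 1 × 316 = 316
  C-H: 7 × 422 = 2954
  Σ(formed) = 3984 kJ
ΔH = Σ(broken) − Σ(formed) = 3934 − 3984 = −50 kJ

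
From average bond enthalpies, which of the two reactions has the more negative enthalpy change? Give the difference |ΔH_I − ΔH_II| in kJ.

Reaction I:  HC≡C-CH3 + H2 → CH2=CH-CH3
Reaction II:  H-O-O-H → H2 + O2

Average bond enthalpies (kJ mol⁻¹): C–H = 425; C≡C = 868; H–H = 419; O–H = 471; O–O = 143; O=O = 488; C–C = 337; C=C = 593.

Reaction I, by 334 kJ

Reaction I:
  Bonds broken (reactants):
    C≡C: 1 × 868 = 868
    C–C: 1 × 337 = 337
    C–H: 4 × 425 = 1700
    H–H: 1 × 419 = 419
    Σ(broken) = 3324 kJ
  Bonds formed (products):
    C–C: 1 × 337 = 337
    C–H: 6 × 425 = 2550
    C=C: 1 × 593 = 593
    Σ(formed) = 3480 kJ
  ΔH_I = 3324 − 3480 = −156 kJ
Reaction II:
  Bonds broken (reactants):
    O–H: 2 × 471 = 942
    O–O: 1 × 143 = 143
    Σ(broken) = 1085 kJ
  Bonds formed (products):
    H–H: 1 × 419 = 419
    O=O: 1 × 488 = 488
    Σ(formed) = 907 kJ
  ΔH_II = 1085 − 907 = +178 kJ
ΔH_I − ΔH_II = −334 kJ, so reaction I has the more negative ΔH; |ΔH_I − ΔH_II| = 334 kJ.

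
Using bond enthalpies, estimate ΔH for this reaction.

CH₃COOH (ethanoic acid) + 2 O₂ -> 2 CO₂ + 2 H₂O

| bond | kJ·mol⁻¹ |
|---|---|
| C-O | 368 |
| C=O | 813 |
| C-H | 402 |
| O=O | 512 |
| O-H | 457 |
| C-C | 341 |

Bonds broken (reactants):
  C-C: 1 × 341 = 341
  C-H: 3 × 402 = 1206
  C-O: 1 × 368 = 368
  C=O: 1 × 813 = 813
  O-H: 1 × 457 = 457
  O=O: 2 × 512 = 1024
  Σ(broken) = 4209 kJ
Bonds formed (products):
  C=O: 4 × 813 = 3252
  O-H: 4 × 457 = 1828
  Σ(formed) = 5080 kJ
ΔH = Σ(broken) − Σ(formed) = 4209 − 5080 = −871 kJ

ΔH ≈ −871 kJ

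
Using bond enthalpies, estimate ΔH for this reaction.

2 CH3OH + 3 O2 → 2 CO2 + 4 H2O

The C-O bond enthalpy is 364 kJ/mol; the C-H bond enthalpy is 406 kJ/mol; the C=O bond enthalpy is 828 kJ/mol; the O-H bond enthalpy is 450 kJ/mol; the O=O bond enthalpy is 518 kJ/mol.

ΔH ≈ −1294 kJ

Bonds broken (reactants):
  C-H: 6 × 406 = 2436
  C-O: 2 × 364 = 728
  O-H: 2 × 450 = 900
  O=O: 3 × 518 = 1554
  Σ(broken) = 5618 kJ
Bonds formed (products):
  C=O: 4 × 828 = 3312
  O-H: 8 × 450 = 3600
  Σ(formed) = 6912 kJ
ΔH = Σ(broken) − Σ(formed) = 5618 − 6912 = −1294 kJ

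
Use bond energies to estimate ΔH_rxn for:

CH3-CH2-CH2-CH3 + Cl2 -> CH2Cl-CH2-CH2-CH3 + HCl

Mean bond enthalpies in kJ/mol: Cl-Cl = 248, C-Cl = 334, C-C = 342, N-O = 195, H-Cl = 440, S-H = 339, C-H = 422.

ΔH ≈ −104 kJ

Bonds broken (reactants):
  C-C: 3 × 342 = 1026
  C-H: 10 × 422 = 4220
  Cl-Cl: 1 × 248 = 248
  Σ(broken) = 5494 kJ
Bonds formed (products):
  C-C: 3 × 342 = 1026
  C-Cl: 1 × 334 = 334
  C-H: 9 × 422 = 3798
  H-Cl: 1 × 440 = 440
  Σ(formed) = 5598 kJ
ΔH = Σ(broken) − Σ(formed) = 5494 − 5598 = −104 kJ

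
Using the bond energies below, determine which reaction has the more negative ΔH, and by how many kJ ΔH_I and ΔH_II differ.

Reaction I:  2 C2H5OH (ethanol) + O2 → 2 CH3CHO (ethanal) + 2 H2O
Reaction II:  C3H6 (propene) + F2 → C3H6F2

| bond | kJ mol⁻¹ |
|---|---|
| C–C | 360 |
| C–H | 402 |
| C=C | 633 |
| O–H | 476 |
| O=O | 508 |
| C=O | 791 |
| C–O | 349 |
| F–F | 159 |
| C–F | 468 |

Reaction I, by 20 kJ

Reaction I:
  Bonds broken (reactants):
    C–C: 2 × 360 = 720
    C–H: 10 × 402 = 4020
    C–O: 2 × 349 = 698
    O–H: 2 × 476 = 952
    O=O: 1 × 508 = 508
    Σ(broken) = 6898 kJ
  Bonds formed (products):
    C–C: 2 × 360 = 720
    C–H: 8 × 402 = 3216
    C=O: 2 × 791 = 1582
    O–H: 4 × 476 = 1904
    Σ(formed) = 7422 kJ
  ΔH_I = 6898 − 7422 = −524 kJ
Reaction II:
  Bonds broken (reactants):
    C–C: 1 × 360 = 360
    C–H: 6 × 402 = 2412
    C=C: 1 × 633 = 633
    F–F: 1 × 159 = 159
    Σ(broken) = 3564 kJ
  Bonds formed (products):
    C–C: 2 × 360 = 720
    C–F: 2 × 468 = 936
    C–H: 6 × 402 = 2412
    Σ(formed) = 4068 kJ
  ΔH_II = 3564 − 4068 = −504 kJ
ΔH_I − ΔH_II = −20 kJ, so reaction I has the more negative ΔH; |ΔH_I − ΔH_II| = 20 kJ.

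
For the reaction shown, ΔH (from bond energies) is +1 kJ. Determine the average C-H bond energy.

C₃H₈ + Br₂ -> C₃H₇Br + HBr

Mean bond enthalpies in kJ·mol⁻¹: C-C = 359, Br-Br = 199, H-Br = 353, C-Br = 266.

Let D be the C-H bond energy.
Σ(broken) = 1×199 + 2×359 + 8×D = 917 + 8D
Σ(formed) = 1×266 + 2×359 + 7×D + 1×353 = 1337 + 7D
ΔH = Σ(broken) − Σ(formed) = (917 + 8D) − (1337 + 7D) = −420 + D
Setting this equal to +1 kJ gives D = 421 kJ/mol.

D(C-H) ≈ 421 kJ/mol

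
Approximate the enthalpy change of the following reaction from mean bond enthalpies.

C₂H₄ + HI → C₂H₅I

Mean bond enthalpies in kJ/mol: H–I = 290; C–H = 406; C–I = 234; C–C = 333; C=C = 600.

Bonds broken (reactants):
  C–H: 4 × 406 = 1624
  C=C: 1 × 600 = 600
  H–I: 1 × 290 = 290
  Σ(broken) = 2514 kJ
Bonds formed (products):
  C–C: 1 × 333 = 333
  C–H: 5 × 406 = 2030
  C–I: 1 × 234 = 234
  Σ(formed) = 2597 kJ
ΔH = Σ(broken) − Σ(formed) = 2514 − 2597 = −83 kJ

ΔH ≈ −83 kJ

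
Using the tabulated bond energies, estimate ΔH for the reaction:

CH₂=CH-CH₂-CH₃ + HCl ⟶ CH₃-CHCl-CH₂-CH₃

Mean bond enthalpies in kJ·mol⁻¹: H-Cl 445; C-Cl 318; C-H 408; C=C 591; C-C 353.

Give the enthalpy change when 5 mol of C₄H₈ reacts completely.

ΔH = −215 kJ

Bonds broken (reactants):
  C-C: 2 × 353 = 706
  C-H: 8 × 408 = 3264
  C=C: 1 × 591 = 591
  H-Cl: 1 × 445 = 445
  Σ(broken) = 5006 kJ
Bonds formed (products):
  C-C: 3 × 353 = 1059
  C-Cl: 1 × 318 = 318
  C-H: 9 × 408 = 3672
  Σ(formed) = 5049 kJ
ΔH = Σ(broken) − Σ(formed) = 5006 − 5049 = −43 kJ
For 5× the reaction as written: 5 × (−43) = −215 kJ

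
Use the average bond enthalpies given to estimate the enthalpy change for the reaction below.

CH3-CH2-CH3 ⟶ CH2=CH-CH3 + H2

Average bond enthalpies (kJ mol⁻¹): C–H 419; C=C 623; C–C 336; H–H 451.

ΔH ≈ +100 kJ

Bonds broken (reactants):
  C–C: 2 × 336 = 672
  C–H: 8 × 419 = 3352
  Σ(broken) = 4024 kJ
Bonds formed (products):
  C–C: 1 × 336 = 336
  C–H: 6 × 419 = 2514
  C=C: 1 × 623 = 623
  H–H: 1 × 451 = 451
  Σ(formed) = 3924 kJ
ΔH = Σ(broken) − Σ(formed) = 4024 − 3924 = +100 kJ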